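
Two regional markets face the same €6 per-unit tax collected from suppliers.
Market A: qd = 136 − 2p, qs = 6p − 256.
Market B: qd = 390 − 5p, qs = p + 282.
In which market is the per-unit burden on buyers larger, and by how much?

Market A: pre-tax p* = €49, q* = 38; post-tax q = 29; per-unit burden on buyers = €4.5.
Market B: pre-tax p* = €18, q* = 300; post-tax q = 295; per-unit burden on buyers = €1.
Difference: €4.5 vs €1 → market A is larger by €3.5.

Market A, by €3.5.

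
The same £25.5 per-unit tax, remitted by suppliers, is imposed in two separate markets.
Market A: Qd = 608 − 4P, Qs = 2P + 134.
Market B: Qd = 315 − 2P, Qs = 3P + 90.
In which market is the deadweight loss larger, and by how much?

Market A, by £43.35.

Market A: pre-tax P* = £79, Q* = 292; post-tax Q = 258; deadweight loss = £433.5.
Market B: pre-tax P* = £45, Q* = 225; post-tax Q = 194.4; deadweight loss = £390.15.
Difference: £433.5 vs £390.15 → market A is larger by £43.35.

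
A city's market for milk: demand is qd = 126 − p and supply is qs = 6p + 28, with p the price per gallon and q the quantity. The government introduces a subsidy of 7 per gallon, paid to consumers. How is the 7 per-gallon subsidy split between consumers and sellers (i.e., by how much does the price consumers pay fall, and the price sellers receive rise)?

Without the subsidy, 126 − p = 6p + 28 gives 7p = 98, so p* = 14 and q* = 112.
With a per-unit subsidy paid to consumers, each effectively pays p − 7, so demand becomes qd = 126 − (p − 7).
New equilibrium: consumers pay 8, sellers receive 15, q = 118. (Wedge: pb − ps = −7.)
Gain to consumers: 6; to sellers: 1. (They sum to 7.)

Consumers gain 6 per gallon; sellers gain 1 per gallon.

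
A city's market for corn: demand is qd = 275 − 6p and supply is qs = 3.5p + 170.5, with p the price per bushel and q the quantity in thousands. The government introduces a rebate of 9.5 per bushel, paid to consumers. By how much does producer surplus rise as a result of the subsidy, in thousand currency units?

Before the subsidy: set 275 − 6p = 3.5p + 170.5 → p* = 11, q* = 209.
With a per-unit subsidy paid to consumers, each effectively pays p − 9.5, so demand becomes qd = 275 − 6(p − 9.5).
Solving gives q = 230 with consumers paying 7.5 and sellers receiving 17 (the 9.5 wedge).
ΔPS is the trapezoid between Q = 230 and Q = 209 of height 6: ½ · (209 + 230) · 6 = 1317.

Producer surplus rises by 1317 thousand.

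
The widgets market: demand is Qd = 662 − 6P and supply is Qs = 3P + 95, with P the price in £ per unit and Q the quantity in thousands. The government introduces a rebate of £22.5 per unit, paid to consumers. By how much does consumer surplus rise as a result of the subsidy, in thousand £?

Consumer surplus rises by £2298.75 thousand.

Before the subsidy: set 662 − 6P = 3P + 95 → P* = £63, Q* = 284.
With a per-unit subsidy paid to consumers, each effectively pays P − 22.5, so demand becomes Qd = 662 − 6(P − 22.5).
Solving gives Q = 329 with consumers paying £55.5 and producers receiving £78 (the £22.5 wedge).
ΔCS is the trapezoid between Q = 329 and Q = 284 of height £7.5: ½ · (284 + 329) · 7.5 = £2298.75.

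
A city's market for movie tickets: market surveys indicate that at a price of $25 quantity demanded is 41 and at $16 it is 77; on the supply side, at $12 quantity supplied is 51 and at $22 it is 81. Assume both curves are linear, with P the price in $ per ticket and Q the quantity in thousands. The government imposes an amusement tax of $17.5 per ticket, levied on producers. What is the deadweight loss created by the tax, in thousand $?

Demand slope: (77 − 41)/(16 − 25) = -4, so Qd = 141 − 4P.
Supply slope: (81 − 51)/(22 − 12) = 3, so Qs = 3P + 15.
Without the tax, 141 − 4P = 3P + 15 gives 7P = 126, so P* = $18 and Q* = 69.
With the tax collected from producers, supply shifts: Qs = 3(P − 17.5) + 15.
New equilibrium: consumers pay $25.5, producers receive $8, Q = 39. (Wedge: Pb − Ps = 17.5.)
Quantity falls by |ΔQ| = |69 − 39| = 30.
DWL = ½ · t · |ΔQ| = ½ · 17.5 · 30 = $262.5.

Deadweight loss = $262.5 thousand.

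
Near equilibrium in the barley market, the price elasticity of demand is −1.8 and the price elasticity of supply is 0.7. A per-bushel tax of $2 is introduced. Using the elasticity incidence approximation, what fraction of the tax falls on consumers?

Incidence ratio: consumers' share ≈ εs / (εs + |εd|) = 0.7 / (0.7 + 1.8) = 0.28.
Supply is the less elastic side, so consumers bear the smaller share.

Consumers' share ≈ 0.28.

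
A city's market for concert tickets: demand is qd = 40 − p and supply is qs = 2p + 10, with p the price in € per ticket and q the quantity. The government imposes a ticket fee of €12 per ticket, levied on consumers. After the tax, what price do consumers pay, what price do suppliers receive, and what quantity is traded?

Consumers pay €18; suppliers receive €6; quantity = 22.

Without the tax, 40 − p = 2p + 10 gives 3p = 30, so p* = €10 and q* = 30.
With the tax collected from consumers, demand (in seller-price terms) shifts: qd = 40 − (p + 12).
New equilibrium: consumers pay €18, suppliers receive €6, q = 22. (Wedge: pb − ps = 12.)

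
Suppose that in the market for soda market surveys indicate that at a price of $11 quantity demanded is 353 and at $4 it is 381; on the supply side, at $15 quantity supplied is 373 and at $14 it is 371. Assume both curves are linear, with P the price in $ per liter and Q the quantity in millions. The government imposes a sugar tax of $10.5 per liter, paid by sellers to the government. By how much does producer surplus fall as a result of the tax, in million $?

Demand slope: (381 − 353)/(4 − 11) = -4, so Qd = 397 − 4P.
Supply slope: (371 − 373)/(14 − 15) = 2, so Qs = 2P + 343.
Without the tax, 397 − 4P = 2P + 343 gives 6P = 54, so P* = $9 and Q* = 361.
With the tax collected from sellers, supply shifts: Qs = 2(P − 10.5) + 343.
Solving gives Q = 347 with consumers paying $12.5 and sellers receiving $2 (the $10.5 wedge).
ΔPS is the trapezoid between Q = 347 and Q = 361 of height $7: ½ · (361 + 347) · 7 = $2478.

Producer surplus falls by $2478 million.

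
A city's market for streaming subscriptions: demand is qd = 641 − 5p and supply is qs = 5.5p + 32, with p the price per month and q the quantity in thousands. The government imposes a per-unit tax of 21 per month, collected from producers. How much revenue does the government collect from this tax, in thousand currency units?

Tax revenue = 6216 thousand.

Before the tax: set 641 − 5p = 5.5p + 32 → p* = 58, q* = 351.
With the tax collected from producers, supply shifts: qs = 5.5(p − 21) + 32.
Solving gives q = 296 with consumers paying 69 and producers receiving 48 (the 21 wedge).
Revenue = t · Q = 21 · 296 = 6216.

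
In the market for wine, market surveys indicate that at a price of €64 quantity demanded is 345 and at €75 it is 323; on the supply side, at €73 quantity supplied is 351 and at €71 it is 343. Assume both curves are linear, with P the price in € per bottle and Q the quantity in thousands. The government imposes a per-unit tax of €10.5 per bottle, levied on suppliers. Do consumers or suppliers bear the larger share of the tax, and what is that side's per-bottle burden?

Demand slope: (323 − 345)/(75 − 64) = -2, so Qd = 473 − 2P.
Supply slope: (343 − 351)/(71 − 73) = 4, so Qs = 4P + 59.
Without the tax, 473 − 2P = 4P + 59 gives 6P = 414, so P* = €69 and Q* = 335.
With the tax collected from suppliers, supply shifts: Qs = 4(P − 10.5) + 59.
Solving gives Q = 321 with consumers paying €76 and suppliers receiving €65.5 (the €10.5 wedge).
Per-bottle burden: consumers €7, suppliers €3.5.
Consumers take the larger share because demand is less price-elastic here (demand slope 2 vs supply slope 4).
The less price-elastic side of the market bears the larger share of a per-unit tax.

Consumers bear the larger share: €7 per bottle.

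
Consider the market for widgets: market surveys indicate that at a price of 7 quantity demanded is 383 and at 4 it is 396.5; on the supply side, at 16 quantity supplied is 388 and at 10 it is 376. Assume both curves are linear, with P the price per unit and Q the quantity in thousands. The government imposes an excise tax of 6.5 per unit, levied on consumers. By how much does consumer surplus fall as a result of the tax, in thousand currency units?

Demand slope: (396.5 − 383)/(4 − 7) = -4.5, so Qd = 414.5 − 4.5P.
Supply slope: (376 − 388)/(10 − 16) = 2, so Qs = 2P + 356.
Without the tax, 414.5 − 4.5P = 2P + 356 gives 6.5P = 58.5, so P* = 9 and Q* = 374.
With the tax collected from consumers, demand (in seller-price terms) shifts: Qd = 414.5 − 4.5(P + 6.5).
New equilibrium: consumers pay 11, suppliers receive 4.5, Q = 365. (Wedge: Pb − Ps = 6.5.)
ΔCS is the trapezoid between Q = 365 and Q = 374 of height 2: ½ · (374 + 365) · 2 = 739.

Consumer surplus falls by 739 thousand.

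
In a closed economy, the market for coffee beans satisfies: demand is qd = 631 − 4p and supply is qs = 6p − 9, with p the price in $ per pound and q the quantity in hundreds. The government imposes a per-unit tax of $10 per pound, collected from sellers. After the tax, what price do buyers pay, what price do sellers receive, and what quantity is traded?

Before the tax: set 631 − 4p = 6p − 9 → p* = $64, q* = 375.
With the tax collected from sellers, supply shifts: qs = 6(p − 10) − 9.
Solving gives q = 351 with buyers paying $70 and sellers receiving $60 (the $10 wedge).
The less price-elastic side of the market bears the larger share of a per-unit tax.

Buyers pay $70; sellers receive $60; quantity = 351.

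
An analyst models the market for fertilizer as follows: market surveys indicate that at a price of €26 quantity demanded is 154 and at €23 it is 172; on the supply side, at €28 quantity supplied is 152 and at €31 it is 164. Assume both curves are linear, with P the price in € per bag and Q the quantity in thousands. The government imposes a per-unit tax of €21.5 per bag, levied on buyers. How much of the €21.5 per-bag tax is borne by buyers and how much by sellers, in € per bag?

Demand slope: (172 − 154)/(23 − 26) = -6, so Qd = 310 − 6P.
Supply slope: (164 − 152)/(31 − 28) = 4, so Qs = 4P + 40.
Before the tax: set 310 − 6P = 4P + 40 → P* = €27, Q* = 148.
With the tax collected from buyers, demand (in seller-price terms) shifts: Qd = 310 − 6(P + 21.5).
New equilibrium: buyers pay €35.6, sellers receive €14.1, Q = 96.4. (Wedge: Pb − Ps = 21.5.)
Burden on buyers: €8.6; on sellers: €12.9. (They sum to €21.5.)
The less price-elastic side of the market bears the larger share of a per-unit tax.

Buyers bear €8.6 per bag; sellers bear €12.9 per bag.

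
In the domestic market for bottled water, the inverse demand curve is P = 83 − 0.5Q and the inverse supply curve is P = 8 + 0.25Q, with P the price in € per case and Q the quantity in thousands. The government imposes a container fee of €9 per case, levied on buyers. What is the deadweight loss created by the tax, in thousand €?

Inverting to Q(P) form: Qd = 166 − 2P; Qs = 4P − 32.
Before the tax: set 166 − 2P = 4P − 32 → P* = €33, Q* = 100.
With the tax collected from buyers, demand (in seller-price terms) shifts: Qd = 166 − 2(P + 9).
New equilibrium: buyers pay €39, producers receive €30, Q = 88. (Wedge: Pb − Ps = 9.)
Quantity falls by |ΔQ| = |100 − 88| = 12.
DWL = ½ · t · |ΔQ| = ½ · 9 · 12 = €54.

Deadweight loss = €54 thousand.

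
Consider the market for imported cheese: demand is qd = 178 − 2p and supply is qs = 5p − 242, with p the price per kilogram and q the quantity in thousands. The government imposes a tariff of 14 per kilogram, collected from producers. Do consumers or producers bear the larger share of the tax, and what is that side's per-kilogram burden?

Before the tax: set 178 − 2p = 5p − 242 → p* = 60, q* = 58.
With the tax collected from producers, supply shifts: qs = 5(p − 14) − 242.
Solving gives q = 38 with consumers paying 70 and producers receiving 56 (the 14 wedge).
Per-kilogram burden: consumers 10, producers 4.
Consumers take the larger share because demand is less price-elastic here (demand slope 2 vs supply slope 5).
The less price-elastic side of the market bears the larger share of a per-unit tax.

Consumers bear the larger share: 10 per kilogram.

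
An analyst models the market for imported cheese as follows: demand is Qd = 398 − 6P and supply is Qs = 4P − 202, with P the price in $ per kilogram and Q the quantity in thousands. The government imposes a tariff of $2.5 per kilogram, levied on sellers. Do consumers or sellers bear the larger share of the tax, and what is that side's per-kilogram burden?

Sellers bear the larger share: $1.5 per kilogram.

Without the tax, 398 − 6P = 4P − 202 gives 10P = 600, so P* = $60 and Q* = 38.
With the tax collected from sellers, supply shifts: Qs = 4(P − 2.5) − 202.
New equilibrium: consumers pay $61, sellers receive $58.5, Q = 32. (Wedge: Pb − Ps = 2.5.)
Per-kilogram burden: consumers $1, sellers $1.5.
Sellers take the larger share because supply is less price-elastic here (demand slope 6 vs supply slope 4).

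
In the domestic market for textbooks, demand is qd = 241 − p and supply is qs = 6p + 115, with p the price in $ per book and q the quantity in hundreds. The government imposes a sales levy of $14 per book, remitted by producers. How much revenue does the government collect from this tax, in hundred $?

Without the tax, 241 − p = 6p + 115 gives 7p = 126, so p* = $18 and q* = 223.
With the tax collected from producers, supply shifts: qs = 6(p − 14) + 115.
New equilibrium: consumers pay $30, producers receive $16, q = 211. (Wedge: pb − ps = 14.)
Revenue = t · Q = 14 · 211 = $2954.

Tax revenue = $2954 hundred.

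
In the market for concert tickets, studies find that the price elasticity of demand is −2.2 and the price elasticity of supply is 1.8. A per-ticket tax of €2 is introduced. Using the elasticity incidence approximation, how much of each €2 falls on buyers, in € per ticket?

Incidence ratio: buyers' share ≈ εs / (εs + |εd|) = 1.8 / (1.8 + 2.2) = 0.45.
So buyers bear ≈ 0.45 × €2 = €0.9; sellers bear €1.1.

Buyers bear ≈ €0.9 per ticket.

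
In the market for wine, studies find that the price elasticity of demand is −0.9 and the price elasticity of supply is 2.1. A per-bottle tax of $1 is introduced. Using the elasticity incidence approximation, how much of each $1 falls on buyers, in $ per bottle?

Incidence ratio: buyers' share ≈ εs / (εs + |εd|) = 2.1 / (2.1 + 0.9) = 0.7.
So buyers bear ≈ 0.7 × $1 = $0.7; sellers bear $0.3.

Buyers bear ≈ $0.7 per bottle.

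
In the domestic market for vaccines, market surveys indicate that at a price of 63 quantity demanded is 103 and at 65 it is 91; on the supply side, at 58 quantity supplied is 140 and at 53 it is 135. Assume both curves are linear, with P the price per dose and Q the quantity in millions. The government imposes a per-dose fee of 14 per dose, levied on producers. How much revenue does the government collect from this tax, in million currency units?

Demand slope: (91 − 103)/(65 − 63) = -6, so Qd = 481 − 6P.
Supply slope: (135 − 140)/(53 − 58) = 1, so Qs = P + 82.
Without the tax, 481 − 6P = P + 82 gives 7P = 399, so P* = 57 and Q* = 139.
With the tax collected from producers, supply shifts: Qs = (P − 14) + 82.
New equilibrium: buyers pay 59, producers receive 45, Q = 127. (Wedge: Pb − Ps = 14.)
Revenue = t · Q = 14 · 127 = 1778.

Tax revenue = 1778 million.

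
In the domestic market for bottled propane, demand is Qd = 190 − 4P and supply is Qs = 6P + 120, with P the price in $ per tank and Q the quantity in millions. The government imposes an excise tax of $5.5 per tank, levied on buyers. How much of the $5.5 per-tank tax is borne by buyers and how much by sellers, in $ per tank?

Buyers bear $3.3 per tank; sellers bear $2.2 per tank.

Before the tax: set 190 − 4P = 6P + 120 → P* = $7, Q* = 162.
With the tax collected from buyers, demand (in seller-price terms) shifts: Qd = 190 − 4(P + 5.5).
New equilibrium: buyers pay $10.3, sellers receive $4.8, Q = 148.8. (Wedge: Pb − Ps = 5.5.)
Burden on buyers: $3.3; on sellers: $2.2. (They sum to $5.5.)
The less price-elastic side of the market bears the larger share of a per-unit tax.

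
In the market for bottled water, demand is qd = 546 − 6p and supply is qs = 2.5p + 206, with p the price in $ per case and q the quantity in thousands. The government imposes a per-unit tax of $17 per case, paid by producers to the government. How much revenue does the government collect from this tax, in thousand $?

Without the tax, 546 − 6p = 2.5p + 206 gives 8.5p = 340, so p* = $40 and q* = 306.
With the tax collected from producers, supply shifts: qs = 2.5(p − 17) + 206.
Solving gives q = 276 with buyers paying $45 and producers receiving $28 (the $17 wedge).
Revenue = t · Q = 17 · 276 = $4692.

Tax revenue = $4692 thousand.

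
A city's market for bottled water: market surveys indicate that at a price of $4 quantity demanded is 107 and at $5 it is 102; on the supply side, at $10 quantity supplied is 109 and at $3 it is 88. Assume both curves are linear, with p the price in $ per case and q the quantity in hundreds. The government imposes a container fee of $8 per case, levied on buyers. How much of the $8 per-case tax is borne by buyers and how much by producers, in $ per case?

Demand slope: (102 − 107)/(5 − 4) = -5, so qd = 127 − 5p.
Supply slope: (88 − 109)/(3 − 10) = 3, so qs = 3p + 79.
Before the tax: set 127 − 5p = 3p + 79 → p* = $6, q* = 97.
With the tax collected from buyers, demand (in seller-price terms) shifts: qd = 127 − 5(p + 8).
Solving gives q = 82 with buyers paying $9 and producers receiving $1 (the $8 wedge).
Burden on buyers: $3; on producers: $5. (They sum to $8.)

Buyers bear $3 per case; producers bear $5 per case.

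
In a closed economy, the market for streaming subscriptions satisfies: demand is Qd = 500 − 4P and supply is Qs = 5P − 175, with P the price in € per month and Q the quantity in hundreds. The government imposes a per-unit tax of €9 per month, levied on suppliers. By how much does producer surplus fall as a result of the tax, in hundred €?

Without the tax, 500 − 4P = 5P − 175 gives 9P = 675, so P* = €75 and Q* = 200.
With the tax collected from suppliers, supply shifts: Qs = 5(P − 9) − 175.
Solving gives Q = 180 with buyers paying €80 and suppliers receiving €71 (the €9 wedge).
ΔPS is the trapezoid between Q = 180 and Q = 200 of height €4: ½ · (200 + 180) · 4 = €760.

Producer surplus falls by €760 hundred.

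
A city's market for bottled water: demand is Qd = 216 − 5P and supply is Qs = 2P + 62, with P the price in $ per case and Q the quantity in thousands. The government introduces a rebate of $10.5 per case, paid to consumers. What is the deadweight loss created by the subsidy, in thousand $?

Without the subsidy, 216 − 5P = 2P + 62 gives 7P = 154, so P* = $22 and Q* = 106.
With a per-unit subsidy paid to consumers, each effectively pays P − 10.5, so demand becomes Qd = 216 − 5(P − 10.5).
Solving gives Q = 121 with consumers paying $19 and sellers receiving $29.5 (the $10.5 wedge).
Quantity rises by |ΔQ| = |106 − 121| = 15.
DWL = ½ · t · |ΔQ| = ½ · 10.5 · 15 = $78.75.

Deadweight loss = $78.75 thousand.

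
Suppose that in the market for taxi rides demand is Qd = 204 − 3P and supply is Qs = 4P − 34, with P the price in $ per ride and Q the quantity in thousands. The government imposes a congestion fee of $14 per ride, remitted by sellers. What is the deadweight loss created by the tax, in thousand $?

Before the tax: set 204 − 3P = 4P − 34 → P* = $34, Q* = 102.
With the tax collected from sellers, supply shifts: Qs = 4(P − 14) − 34.
New equilibrium: consumers pay $42, sellers receive $28, Q = 78. (Wedge: Pb − Ps = 14.)
Quantity falls by |ΔQ| = |102 − 78| = 24.
DWL = ½ · t · |ΔQ| = ½ · 14 · 24 = $168.

Deadweight loss = $168 thousand.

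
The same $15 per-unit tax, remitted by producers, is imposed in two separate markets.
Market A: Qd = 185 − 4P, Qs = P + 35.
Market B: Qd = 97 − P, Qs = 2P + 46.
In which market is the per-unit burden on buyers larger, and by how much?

Market B, by $7.

Market A: pre-tax P* = $30, Q* = 65; post-tax Q = 53; per-unit burden on buyers = $3.
Market B: pre-tax P* = $17, Q* = 80; post-tax Q = 70; per-unit burden on buyers = $10.
Difference: $3 vs $10 → market B is larger by $7.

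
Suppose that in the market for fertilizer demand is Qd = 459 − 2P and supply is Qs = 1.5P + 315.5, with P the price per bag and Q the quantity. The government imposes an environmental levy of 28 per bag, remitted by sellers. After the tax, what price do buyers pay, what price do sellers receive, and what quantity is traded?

Buyers pay 53; sellers receive 25; quantity = 353.

Without the tax, 459 − 2P = 1.5P + 315.5 gives 3.5P = 143.5, so P* = 41 and Q* = 377.
With the tax collected from sellers, supply shifts: Qs = 1.5(P − 28) + 315.5.
Solving gives Q = 353 with buyers paying 53 and sellers receiving 25 (the 28 wedge).
The less price-elastic side of the market bears the larger share of a per-unit tax.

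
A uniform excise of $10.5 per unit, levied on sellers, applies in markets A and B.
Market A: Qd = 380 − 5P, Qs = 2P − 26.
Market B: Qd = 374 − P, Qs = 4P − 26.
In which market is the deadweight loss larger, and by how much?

Market A: pre-tax P* = $58, Q* = 90; post-tax Q = 75; deadweight loss = $78.75.
Market B: pre-tax P* = $80, Q* = 294; post-tax Q = 285.6; deadweight loss = $44.1.
Difference: $78.75 vs $44.1 → market A is larger by $34.65.

Market A, by $34.65.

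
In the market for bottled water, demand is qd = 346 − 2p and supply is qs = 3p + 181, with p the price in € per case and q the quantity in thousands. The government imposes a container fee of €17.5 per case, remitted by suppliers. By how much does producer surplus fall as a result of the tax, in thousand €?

Producer surplus falls by €1886.5 thousand.

Without the tax, 346 − 2p = 3p + 181 gives 5p = 165, so p* = €33 and q* = 280.
With the tax collected from suppliers, supply shifts: qs = 3(p − 17.5) + 181.
Solving gives q = 259 with consumers paying €43.5 and suppliers receiving €26 (the €17.5 wedge).
ΔPS is the trapezoid between Q = 259 and Q = 280 of height €7: ½ · (280 + 259) · 7 = €1886.5.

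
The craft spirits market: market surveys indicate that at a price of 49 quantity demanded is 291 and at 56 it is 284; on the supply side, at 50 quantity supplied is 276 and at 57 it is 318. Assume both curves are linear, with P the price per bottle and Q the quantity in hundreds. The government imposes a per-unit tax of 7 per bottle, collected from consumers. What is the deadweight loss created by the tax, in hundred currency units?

Deadweight loss = 21 hundred.

Demand slope: (284 − 291)/(56 − 49) = -1, so Qd = 340 − P.
Supply slope: (318 − 276)/(57 − 50) = 6, so Qs = 6P − 24.
Before the tax: set 340 − P = 6P − 24 → P* = 52, Q* = 288.
With the tax collected from consumers, demand (in seller-price terms) shifts: Qd = 340 − (P + 7).
Solving gives Q = 282 with consumers paying 58 and suppliers receiving 51 (the 7 wedge).
Quantity falls by |ΔQ| = |288 − 282| = 6.
DWL = ½ · t · |ΔQ| = ½ · 7 · 6 = 21.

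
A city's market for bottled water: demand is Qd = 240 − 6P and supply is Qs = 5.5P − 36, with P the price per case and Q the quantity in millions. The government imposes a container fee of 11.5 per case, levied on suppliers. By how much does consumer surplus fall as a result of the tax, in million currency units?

Without the tax, 240 − 6P = 5.5P − 36 gives 11.5P = 276, so P* = 24 and Q* = 96.
With the tax collected from suppliers, supply shifts: Qs = 5.5(P − 11.5) − 36.
Solving gives Q = 63 with consumers paying 29.5 and suppliers receiving 18 (the 11.5 wedge).
ΔCS is the trapezoid between Q = 63 and Q = 96 of height 5.5: ½ · (96 + 63) · 5.5 = 437.25.

Consumer surplus falls by 437.25 million.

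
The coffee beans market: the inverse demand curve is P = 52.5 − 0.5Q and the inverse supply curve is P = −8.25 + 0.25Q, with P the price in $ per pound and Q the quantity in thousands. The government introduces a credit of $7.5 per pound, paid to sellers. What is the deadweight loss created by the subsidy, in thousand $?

Rewrite in direct form: Qd = 105 − 2P and Qs = 4P + 33.
Without the subsidy, 105 − 2P = 4P + 33 gives 6P = 72, so P* = $12 and Q* = 81.
With a per-unit subsidy paid to sellers, each receives P + 7.5 per unit sold, so supply becomes Qs = 4(P + 7.5) + 33.
New equilibrium: buyers pay $7, sellers receive $14.5, Q = 91. (Wedge: Pb − Ps = −7.5.)
Quantity rises by |ΔQ| = |81 − 91| = 10.
DWL = ½ · t · |ΔQ| = ½ · 7.5 · 10 = $37.5.

Deadweight loss = $37.5 thousand.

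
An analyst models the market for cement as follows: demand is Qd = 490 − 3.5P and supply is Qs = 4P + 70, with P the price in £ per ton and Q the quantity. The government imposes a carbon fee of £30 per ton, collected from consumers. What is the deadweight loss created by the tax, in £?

Without the tax, 490 − 3.5P = 4P + 70 gives 7.5P = 420, so P* = £56 and Q* = 294.
With the tax collected from consumers, demand (in seller-price terms) shifts: Qd = 490 − 3.5(P + 30).
Solving gives Q = 238 with consumers paying £72 and suppliers receiving £42 (the £30 wedge).
Quantity falls by |ΔQ| = |294 − 238| = 56.
DWL = ½ · t · |ΔQ| = ½ · 30 · 56 = £840.

Deadweight loss = £840.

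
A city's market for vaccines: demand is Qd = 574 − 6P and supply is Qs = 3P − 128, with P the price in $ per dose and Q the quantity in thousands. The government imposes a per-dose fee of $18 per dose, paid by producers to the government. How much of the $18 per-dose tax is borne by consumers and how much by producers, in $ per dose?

Without the tax, 574 − 6P = 3P − 128 gives 9P = 702, so P* = $78 and Q* = 106.
With the tax collected from producers, supply shifts: Qs = 3(P − 18) − 128.
New equilibrium: consumers pay $84, producers receive $66, Q = 70. (Wedge: Pb − Ps = 18.)
Burden on consumers: $6; on producers: $12. (They sum to $18.)
The less price-elastic side of the market bears the larger share of a per-unit tax.

Consumers bear $6 per dose; producers bear $12 per dose.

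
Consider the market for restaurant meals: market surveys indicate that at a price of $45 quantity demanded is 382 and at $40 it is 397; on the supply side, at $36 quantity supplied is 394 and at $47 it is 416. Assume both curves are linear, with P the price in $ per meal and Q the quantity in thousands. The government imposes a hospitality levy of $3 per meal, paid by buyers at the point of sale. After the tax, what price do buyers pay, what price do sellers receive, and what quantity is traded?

Demand slope: (397 − 382)/(40 − 45) = -3, so Qd = 517 − 3P.
Supply slope: (416 − 394)/(47 − 36) = 2, so Qs = 2P + 322.
Without the tax, 517 − 3P = 2P + 322 gives 5P = 195, so P* = $39 and Q* = 400.
With the tax collected from buyers, demand (in seller-price terms) shifts: Qd = 517 − 3(P + 3).
New equilibrium: buyers pay $40.2, sellers receive $37.2, Q = 396.4. (Wedge: Pb − Ps = 3.)
The less price-elastic side of the market bears the larger share of a per-unit tax.

Buyers pay $40.2; sellers receive $37.2; quantity = 396.4.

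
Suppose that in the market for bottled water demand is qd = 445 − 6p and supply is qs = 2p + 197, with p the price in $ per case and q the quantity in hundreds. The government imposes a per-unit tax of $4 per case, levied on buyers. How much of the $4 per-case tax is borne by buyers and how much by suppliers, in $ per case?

Buyers bear $1 per case; suppliers bear $3 per case.

Without the tax, 445 − 6p = 2p + 197 gives 8p = 248, so p* = $31 and q* = 259.
With the tax collected from buyers, demand (in seller-price terms) shifts: qd = 445 − 6(p + 4).
New equilibrium: buyers pay $32, suppliers receive $28, q = 253. (Wedge: pb − ps = 4.)
Burden on buyers: $1; on suppliers: $3. (They sum to $4.)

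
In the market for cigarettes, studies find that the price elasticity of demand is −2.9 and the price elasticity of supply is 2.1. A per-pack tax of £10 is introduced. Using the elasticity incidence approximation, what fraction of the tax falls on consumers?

Incidence ratio: consumers' share ≈ εs / (εs + |εd|) = 2.1 / (2.1 + 2.9) = 0.42.
Supply is the less elastic side, so consumers bear the smaller share.

Consumers' share ≈ 0.42.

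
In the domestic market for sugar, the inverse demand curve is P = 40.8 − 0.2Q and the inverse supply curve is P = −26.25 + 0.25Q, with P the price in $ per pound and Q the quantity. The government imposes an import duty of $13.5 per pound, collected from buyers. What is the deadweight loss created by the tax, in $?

Deadweight loss = $202.5.

Inverting to Q(P) form: Qd = 204 − 5P; Qs = 4P + 105.
Before the tax: set 204 − 5P = 4P + 105 → P* = $11, Q* = 149.
With the tax collected from buyers, demand (in seller-price terms) shifts: Qd = 204 − 5(P + 13.5).
New equilibrium: buyers pay $17, producers receive $3.5, Q = 119. (Wedge: Pb − Ps = 13.5.)
Quantity falls by |ΔQ| = |149 − 119| = 30.
DWL = ½ · t · |ΔQ| = ½ · 13.5 · 30 = $202.5.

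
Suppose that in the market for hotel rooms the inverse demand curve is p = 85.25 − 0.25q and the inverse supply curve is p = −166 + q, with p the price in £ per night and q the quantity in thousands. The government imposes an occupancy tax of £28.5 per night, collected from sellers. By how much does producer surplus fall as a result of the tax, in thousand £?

Producer surplus falls by £4322.88 thousand.

Rewrite in direct form: qd = 341 − 4p and qs = p + 166.
Before the tax: set 341 − 4p = p + 166 → p* = £35, q* = 201.
With the tax collected from sellers, supply shifts: qs = (p − 28.5) + 166.
Solving gives q = 178.2 with buyers paying £40.7 and sellers receiving £12.2 (the £28.5 wedge).
ΔPS is the trapezoid between Q = 178.2 and Q = 201 of height £22.8: ½ · (201 + 178.2) · 22.8 = £4322.88.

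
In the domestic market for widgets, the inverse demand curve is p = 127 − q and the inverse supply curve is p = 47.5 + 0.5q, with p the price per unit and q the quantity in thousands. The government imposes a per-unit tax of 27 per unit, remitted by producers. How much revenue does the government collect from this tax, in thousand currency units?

Tax revenue = 945 thousand.

Inverting to q(p) form: qd = 127 − p; qs = 2p − 95.
Before the tax: set 127 − p = 2p − 95 → p* = 74, q* = 53.
With the tax collected from producers, supply shifts: qs = 2(p − 27) − 95.
New equilibrium: consumers pay 92, producers receive 65, q = 35. (Wedge: pb − ps = 27.)
Revenue = t · Q = 27 · 35 = 945.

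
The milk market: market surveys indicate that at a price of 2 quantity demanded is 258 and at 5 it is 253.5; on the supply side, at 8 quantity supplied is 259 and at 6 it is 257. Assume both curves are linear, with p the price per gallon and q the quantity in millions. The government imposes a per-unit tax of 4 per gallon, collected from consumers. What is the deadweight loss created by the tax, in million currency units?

Demand slope: (253.5 − 258)/(5 − 2) = -1.5, so qd = 261 − 1.5p.
Supply slope: (257 − 259)/(6 − 8) = 1, so qs = p + 251.
Before the tax: set 261 − 1.5p = p + 251 → p* = 4, q* = 255.
With the tax collected from consumers, demand (in seller-price terms) shifts: qd = 261 − 1.5(p + 4).
New equilibrium: consumers pay 5.6, suppliers receive 1.6, q = 252.6. (Wedge: pb − ps = 4.)
Quantity falls by |ΔQ| = |255 − 252.6| = 2.4.
DWL = ½ · t · |ΔQ| = ½ · 4 · 2.4 = 4.8.

Deadweight loss = 4.8 million.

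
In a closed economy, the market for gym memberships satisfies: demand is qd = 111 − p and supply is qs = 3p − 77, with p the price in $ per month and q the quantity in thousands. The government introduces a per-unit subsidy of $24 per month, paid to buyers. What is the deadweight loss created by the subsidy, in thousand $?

Deadweight loss = $216 thousand.

Before the subsidy: set 111 − p = 3p − 77 → p* = $47, q* = 64.
With a per-unit subsidy paid to buyers, each effectively pays p − 24, so demand becomes qd = 111 − (p − 24).
New equilibrium: buyers pay $29, producers receive $53, q = 82. (Wedge: pb − ps = −24.)
Quantity rises by |ΔQ| = |64 − 82| = 18.
DWL = ½ · t · |ΔQ| = ½ · 24 · 18 = $216.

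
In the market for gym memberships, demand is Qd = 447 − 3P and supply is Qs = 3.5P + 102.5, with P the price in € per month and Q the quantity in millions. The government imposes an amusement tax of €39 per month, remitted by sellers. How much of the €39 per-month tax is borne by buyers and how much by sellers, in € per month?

Buyers bear €21 per month; sellers bear €18 per month.

Without the tax, 447 − 3P = 3.5P + 102.5 gives 6.5P = 344.5, so P* = €53 and Q* = 288.
With the tax collected from sellers, supply shifts: Qs = 3.5(P − 39) + 102.5.
New equilibrium: buyers pay €74, sellers receive €35, Q = 225. (Wedge: Pb − Ps = 39.)
Burden on buyers: €21; on sellers: €18. (They sum to €39.)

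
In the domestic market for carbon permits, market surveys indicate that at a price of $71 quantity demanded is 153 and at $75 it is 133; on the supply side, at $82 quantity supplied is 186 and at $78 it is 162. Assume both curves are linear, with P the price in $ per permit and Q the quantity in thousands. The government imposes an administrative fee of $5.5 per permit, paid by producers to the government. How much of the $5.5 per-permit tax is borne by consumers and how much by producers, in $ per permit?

Consumers bear $3 per permit; producers bear $2.5 per permit.

Demand slope: (133 − 153)/(75 − 71) = -5, so Qd = 508 − 5P.
Supply slope: (162 − 186)/(78 − 82) = 6, so Qs = 6P − 306.
Without the tax, 508 − 5P = 6P − 306 gives 11P = 814, so P* = $74 and Q* = 138.
With the tax collected from producers, supply shifts: Qs = 6(P − 5.5) − 306.
New equilibrium: consumers pay $77, producers receive $71.5, Q = 123. (Wedge: Pb − Ps = 5.5.)
Burden on consumers: $3; on producers: $2.5. (They sum to $5.5.)
The less price-elastic side of the market bears the larger share of a per-unit tax.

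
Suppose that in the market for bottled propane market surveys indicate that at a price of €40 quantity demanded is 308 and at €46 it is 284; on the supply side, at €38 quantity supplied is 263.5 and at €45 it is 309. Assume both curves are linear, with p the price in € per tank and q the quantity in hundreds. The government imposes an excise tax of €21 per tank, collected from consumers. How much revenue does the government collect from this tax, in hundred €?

Demand slope: (284 − 308)/(46 − 40) = -4, so qd = 468 − 4p.
Supply slope: (309 − 263.5)/(45 − 38) = 6.5, so qs = 6.5p + 16.5.
Without the tax, 468 − 4p = 6.5p + 16.5 gives 10.5p = 451.5, so p* = €43 and q* = 296.
With the tax collected from consumers, demand (in seller-price terms) shifts: qd = 468 − 4(p + 21).
New equilibrium: consumers pay €56, suppliers receive €35, q = 244. (Wedge: pb − ps = 21.)
Revenue = t · Q = 21 · 244 = €5124.

Tax revenue = €5124 hundred.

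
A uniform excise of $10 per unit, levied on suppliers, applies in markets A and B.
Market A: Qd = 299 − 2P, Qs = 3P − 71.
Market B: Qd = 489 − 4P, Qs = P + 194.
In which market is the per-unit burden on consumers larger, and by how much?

Market A: pre-tax P* = $74, Q* = 151; post-tax Q = 139; per-unit burden on consumers = $6.
Market B: pre-tax P* = $59, Q* = 253; post-tax Q = 245; per-unit burden on consumers = $2.
Difference: $6 vs $2 → market A is larger by $4.

Market A, by $4.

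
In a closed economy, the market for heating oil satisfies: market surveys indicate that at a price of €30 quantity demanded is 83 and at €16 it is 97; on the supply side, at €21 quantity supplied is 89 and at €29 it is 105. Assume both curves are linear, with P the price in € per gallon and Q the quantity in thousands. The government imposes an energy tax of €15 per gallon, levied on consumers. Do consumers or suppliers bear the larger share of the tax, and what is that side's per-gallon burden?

Demand slope: (97 − 83)/(16 − 30) = -1, so Qd = 113 − P.
Supply slope: (105 − 89)/(29 − 21) = 2, so Qs = 2P + 47.
Without the tax, 113 − P = 2P + 47 gives 3P = 66, so P* = €22 and Q* = 91.
With the tax collected from consumers, demand (in seller-price terms) shifts: Qd = 113 − (P + 15).
New equilibrium: consumers pay €32, suppliers receive €17, Q = 81. (Wedge: Pb − Ps = 15.)
Per-gallon burden: consumers €10, suppliers €5.
Consumers take the larger share because demand is less price-elastic here (demand slope 1 vs supply slope 2).

Consumers bear the larger share: €10 per gallon.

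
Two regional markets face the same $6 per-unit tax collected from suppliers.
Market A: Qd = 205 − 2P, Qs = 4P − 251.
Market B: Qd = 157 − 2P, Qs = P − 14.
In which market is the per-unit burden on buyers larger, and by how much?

Market A: pre-tax P* = $76, Q* = 53; post-tax Q = 45; per-unit burden on buyers = $4.
Market B: pre-tax P* = $57, Q* = 43; post-tax Q = 39; per-unit burden on buyers = $2.
Difference: $4 vs $2 → market A is larger by $2.

Market A, by $2.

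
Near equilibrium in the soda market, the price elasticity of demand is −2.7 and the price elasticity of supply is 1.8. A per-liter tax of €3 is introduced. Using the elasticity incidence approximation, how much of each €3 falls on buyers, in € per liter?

Buyers bear ≈ €1.2 per liter.

Incidence ratio: buyers' share ≈ εs / (εs + |εd|) = 1.8 / (1.8 + 2.7) = 0.4.
So buyers bear ≈ 0.4 × €3 = €1.2; sellers bear €1.8.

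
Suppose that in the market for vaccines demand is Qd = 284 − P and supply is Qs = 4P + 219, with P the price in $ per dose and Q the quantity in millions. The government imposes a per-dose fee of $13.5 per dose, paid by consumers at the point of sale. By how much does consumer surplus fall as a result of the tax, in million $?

Without the tax, 284 − P = 4P + 219 gives 5P = 65, so P* = $13 and Q* = 271.
With the tax collected from consumers, demand (in seller-price terms) shifts: Qd = 284 − (P + 13.5).
New equilibrium: consumers pay $23.8, sellers receive $10.3, Q = 260.2. (Wedge: Pb − Ps = 13.5.)
ΔCS is the trapezoid between Q = 260.2 and Q = 271 of height $10.8: ½ · (271 + 260.2) · 10.8 = $2868.48.

Consumer surplus falls by $2868.48 million.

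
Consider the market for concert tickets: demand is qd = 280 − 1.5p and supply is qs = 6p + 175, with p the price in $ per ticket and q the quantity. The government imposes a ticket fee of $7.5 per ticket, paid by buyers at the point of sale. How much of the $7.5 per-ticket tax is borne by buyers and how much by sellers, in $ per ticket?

Buyers bear $6 per ticket; sellers bear $1.5 per ticket.

Without the tax, 280 − 1.5p = 6p + 175 gives 7.5p = 105, so p* = $14 and q* = 259.
With the tax collected from buyers, demand (in seller-price terms) shifts: qd = 280 − 1.5(p + 7.5).
Solving gives q = 250 with buyers paying $20 and sellers receiving $12.5 (the $7.5 wedge).
Burden on buyers: $6; on sellers: $1.5. (They sum to $7.5.)
The less price-elastic side of the market bears the larger share of a per-unit tax.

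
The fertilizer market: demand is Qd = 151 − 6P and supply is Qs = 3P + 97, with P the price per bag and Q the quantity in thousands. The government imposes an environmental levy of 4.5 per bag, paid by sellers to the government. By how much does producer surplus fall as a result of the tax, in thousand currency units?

Before the tax: set 151 − 6P = 3P + 97 → P* = 6, Q* = 115.
With the tax collected from sellers, supply shifts: Qs = 3(P − 4.5) + 97.
New equilibrium: consumers pay 7.5, sellers receive 3, Q = 106. (Wedge: Pb − Ps = 4.5.)
ΔPS is the trapezoid between Q = 106 and Q = 115 of height 3: ½ · (115 + 106) · 3 = 331.5.

Producer surplus falls by 331.5 thousand.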